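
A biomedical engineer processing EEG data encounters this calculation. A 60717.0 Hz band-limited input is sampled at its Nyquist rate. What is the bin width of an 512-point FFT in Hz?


Step 1 — Nyquist sampling rate:
fs = 2 * fmax = 2 * 60717.0 = 121434.0 Hz

Step 2 — DFT bin spacing:
df = fs / N = 121434.0 / 512 = 237.1758 Hz

237.1758 Hz


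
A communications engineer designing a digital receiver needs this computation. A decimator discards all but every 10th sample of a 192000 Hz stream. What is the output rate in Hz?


Decimation reduces the sample rate:
fs_out = fs_in / M
       = 192000 / 10
       = 19200.0 Hz

19200.0 Hz


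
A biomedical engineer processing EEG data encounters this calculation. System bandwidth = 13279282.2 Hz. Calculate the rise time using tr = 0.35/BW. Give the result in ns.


Rise time from bandwidth relationship:
tr = 0.35 / BW
   = 0.35 / 13279282.2
   = 2.635684631e-08 s
   = 26.3568 ns

26.3568 ns


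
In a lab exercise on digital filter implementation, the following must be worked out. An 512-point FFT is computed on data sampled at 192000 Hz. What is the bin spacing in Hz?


DFT frequency resolution:
df = fs / N
   = 192000 / 512
   = 375.0 Hz

375.0 Hz


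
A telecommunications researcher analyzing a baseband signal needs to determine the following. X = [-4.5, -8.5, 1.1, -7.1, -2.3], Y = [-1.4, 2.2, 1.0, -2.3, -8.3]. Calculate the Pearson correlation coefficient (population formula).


Pearson correlation coefficient (population):
r = cov(X,Y) / (std(X) * std(Y))
Mean X = -4.26, Mean Y = -1.76
Cov(X,Y) = -2.6736
Std(X) = 3.425551, Std(Y) = 3.646697
r = -0.214

-0.214


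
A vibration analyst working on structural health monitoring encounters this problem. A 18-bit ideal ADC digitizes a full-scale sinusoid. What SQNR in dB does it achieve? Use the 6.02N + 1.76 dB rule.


Theoretical SNR for a full-scale sinusoid:
SNR = 6.02 * N + 1.76
    = 6.02 * 18 + 1.76
    = 108.36 + 1.76
    = 110.12 dB

110.12 dB


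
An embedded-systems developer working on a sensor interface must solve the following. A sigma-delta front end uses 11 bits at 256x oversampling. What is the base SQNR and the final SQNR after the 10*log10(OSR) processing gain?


Step 1 — baseline SQNR at Nyquist:
SQNR_base = 6.02*N + 1.76
          = 6.02*11 + 1.76
          = 67.98 dB

Step 2 — oversampling processing gain:
G = 10*log10(OSR) = 10*log10(256) = 24.08 dB

Step 3 — total:
SQNR_total = 67.98 + 24.08 = 92.06 dB

Base SQNR = 67.98 dB; oversampled SQNR = 92.06 dB


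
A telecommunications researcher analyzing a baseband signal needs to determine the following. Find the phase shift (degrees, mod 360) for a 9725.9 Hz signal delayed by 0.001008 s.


Phase shift from frequency and time delay:
phi = 360 * f * t_delay
    = 360 * 9725.9 * 0.001008
    = 3529.33 degrees
    mod 360 = 289.33 degrees

289.33 degrees


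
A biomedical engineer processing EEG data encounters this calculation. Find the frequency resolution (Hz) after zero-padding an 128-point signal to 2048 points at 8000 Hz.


Frequency resolution after zero-padding:
N_padded = 128 * 16 = 2048
df = fs / N_padded
   = 8000 / 2048
   = 3.9062 Hz

3.9062 Hz


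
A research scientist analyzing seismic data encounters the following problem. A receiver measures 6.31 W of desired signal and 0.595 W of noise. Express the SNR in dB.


SNR in decibels:
SNR = 10 * log10(Ps / Pn)
    = 10 * log10(6.31 / 0.595)
    = 10 * log10(10.605)
    = 10 * 1.0255
    = 10.26 dB

10.26 dB


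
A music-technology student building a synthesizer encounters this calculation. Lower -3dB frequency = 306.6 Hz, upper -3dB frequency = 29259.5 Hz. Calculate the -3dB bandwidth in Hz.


Bandwidth is the difference of -3dB frequencies:
BW = f_high - f_low
   = 29259.5 - 306.6
   = 28952.9 Hz

28952.9 Hz


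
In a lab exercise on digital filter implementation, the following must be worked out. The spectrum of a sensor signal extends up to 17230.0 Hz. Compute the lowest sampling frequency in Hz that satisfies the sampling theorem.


The Nyquist rate is twice the maximum frequency component.
fs_min = 2 * fmax
      = 2 * 17230.0
      = 34460.0 Hz

34460.0


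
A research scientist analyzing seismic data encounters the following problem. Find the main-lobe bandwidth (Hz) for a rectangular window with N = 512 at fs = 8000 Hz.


Main lobe width for a rectangular window:
Width = 2 * fs / N
      = 2 * 8000 / 512
      = 16000 / 512
      = 31.25 Hz

31.25 Hz


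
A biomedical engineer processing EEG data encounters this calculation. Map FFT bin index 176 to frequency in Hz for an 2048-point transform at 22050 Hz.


Frequency of DFT bin k:
f_k = k * fs / N
    = 176 * 22050 / 2048
    = 3880800 / 2048
    = 1894.922 Hz

1894.922 Hz


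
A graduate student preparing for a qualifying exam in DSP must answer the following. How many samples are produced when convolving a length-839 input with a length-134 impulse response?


Linear convolution output length:
L = N + M - 1
  = 839 + 134 - 1
  = 972 samples

972


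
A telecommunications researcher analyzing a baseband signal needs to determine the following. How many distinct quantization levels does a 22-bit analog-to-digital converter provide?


Number of quantization levels = 2^N
= 2^22
= 4194304

4194304


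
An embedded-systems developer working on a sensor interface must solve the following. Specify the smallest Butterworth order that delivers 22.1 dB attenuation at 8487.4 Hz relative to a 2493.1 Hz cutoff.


Butterworth filter order formula:
n = log10(10^(A/10) - 1) / (2 * log10(f_stop/f_pass))
10^(22.1/10) - 1 = 161.181
f_stop/f_pass = 8487.4 / 2493.1 = 3.4044
n = 2.0744 -> ceil = 3

3


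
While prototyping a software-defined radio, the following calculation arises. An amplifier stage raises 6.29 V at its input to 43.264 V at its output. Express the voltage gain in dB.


Voltage gain in dB:
G = 20 * log10(Vout / Vin)
  = 20 * log10(43.264 / 6.29)
  = 20 * log10(6.878219)
  = 20 * 0.837476
  = 16.75 dB

16.75 dB


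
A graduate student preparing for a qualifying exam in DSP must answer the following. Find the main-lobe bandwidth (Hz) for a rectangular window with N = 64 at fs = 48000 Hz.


Main lobe width for a rectangular window:
Width = 2 * fs / N
      = 2 * 48000 / 64
      = 96000 / 64
      = 1500.0 Hz

1500.0 Hz


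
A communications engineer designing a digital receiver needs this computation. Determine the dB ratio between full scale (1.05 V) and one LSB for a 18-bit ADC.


Dynamic range from full-scale to LSB:
V_min = V_max / 2^bits = 1.05 / 2^18
DR = 20 * log10(V_max / V_min)
   = 20 * log10(2^18)
   = 20 * 18 * log10(2)
   = 108.37 dB

108.37 dB


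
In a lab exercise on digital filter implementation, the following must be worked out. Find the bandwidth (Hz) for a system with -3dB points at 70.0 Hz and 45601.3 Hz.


Bandwidth is the difference of -3dB frequencies:
BW = f_high - f_low
   = 45601.3 - 70.0
   = 45531.3 Hz

45531.3 Hz


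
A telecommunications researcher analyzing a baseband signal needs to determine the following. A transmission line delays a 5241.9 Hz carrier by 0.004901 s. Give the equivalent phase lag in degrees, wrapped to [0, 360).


Phase shift from frequency and time delay:
phi = 360 * f * t_delay
    = 360 * 5241.9 * 0.004901
    = 9248.6 degrees
    mod 360 = 248.6 degrees

248.6 degrees


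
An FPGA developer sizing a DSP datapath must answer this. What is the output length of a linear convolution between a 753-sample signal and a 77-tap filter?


Linear convolution output length:
L = N + M - 1
  = 753 + 77 - 1
  = 829 samples

829


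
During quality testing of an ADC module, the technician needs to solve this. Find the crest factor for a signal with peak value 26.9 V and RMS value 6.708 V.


Crest factor is the ratio of peak to RMS:
CF = V_peak / V_rms
   = 26.9 / 6.708
   = 4.0101

4.0101


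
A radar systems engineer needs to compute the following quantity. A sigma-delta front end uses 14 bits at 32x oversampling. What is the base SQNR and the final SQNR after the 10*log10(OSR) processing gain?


Step 1 — baseline SQNR at Nyquist:
SQNR_base = 6.02*N + 1.76
          = 6.02*14 + 1.76
          = 86.04 dB

Step 2 — oversampling processing gain:
G = 10*log10(OSR) = 10*log10(32) = 15.05 dB

Step 3 — total:
SQNR_total = 86.04 + 15.05 = 101.09 dB

Base SQNR = 86.04 dB; oversampled SQNR = 101.09 dB


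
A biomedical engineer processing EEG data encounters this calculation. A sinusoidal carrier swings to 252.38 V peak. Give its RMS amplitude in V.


RMS voltage for a sinusoidal waveform:
V_rms = V_peak / sqrt(2)
      = 252.38 / 1.414214
      = 178.46 V

178.46 V


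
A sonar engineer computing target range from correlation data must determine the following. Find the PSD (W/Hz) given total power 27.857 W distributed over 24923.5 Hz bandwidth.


Power spectral density:
PSD = P / BW
    = 27.857 / 24923.5
    = 0.0011177 W/Hz

0.0011177 W/Hz


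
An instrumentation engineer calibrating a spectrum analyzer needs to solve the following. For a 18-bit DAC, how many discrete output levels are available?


Number of quantization levels = 2^N
= 2^18
= 262144

262144


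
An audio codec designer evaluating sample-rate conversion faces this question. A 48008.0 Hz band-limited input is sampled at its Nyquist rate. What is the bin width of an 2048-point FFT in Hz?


Step 1 — Nyquist sampling rate:
fs = 2 * fmax = 2 * 48008.0 = 96016.0 Hz

Step 2 — DFT bin spacing:
df = fs / N = 96016.0 / 2048 = 46.8828 Hz

46.8828 Hz


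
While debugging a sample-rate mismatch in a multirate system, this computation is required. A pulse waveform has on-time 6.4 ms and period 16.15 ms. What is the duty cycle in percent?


Duty cycle as a percentage:
DC = (t_on / T) * 100
   = (6.4 / 16.15) * 100
   = 0.396285 * 100
   = 39.63 %

39.63 %


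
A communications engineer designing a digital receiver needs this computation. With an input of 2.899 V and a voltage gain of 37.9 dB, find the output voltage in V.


Output voltage from dB gain:
V_out = V_in * 10^(gain_dB / 20)
      = 2.899 * 10^(37.9 / 20)
      = 2.899 * 78.523563
      = 227.6398 V

227.6398 V


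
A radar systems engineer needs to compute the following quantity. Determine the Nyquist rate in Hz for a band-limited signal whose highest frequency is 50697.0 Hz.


The Nyquist rate is twice the maximum frequency component.
fs_min = 2 * fmax
      = 2 * 50697.0
      = 101394.0 Hz

101394.0


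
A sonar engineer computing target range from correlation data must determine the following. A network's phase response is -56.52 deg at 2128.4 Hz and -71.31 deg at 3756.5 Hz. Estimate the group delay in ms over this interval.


Group delay from phase difference:
tau = -d(phi)/d(omega)
d(phi) = -14.79 deg = -0.258134 rad
d(omega) = 2*pi*(3756.5 - 2128.4) = 10229.654 rad/s
tau = -(-0.258134) / 10229.654
    = 0.0252 ms

0.0252 ms


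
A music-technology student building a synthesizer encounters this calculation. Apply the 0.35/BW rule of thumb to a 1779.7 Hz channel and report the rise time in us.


Rise time from bandwidth relationship:
tr = 0.35 / BW
   = 0.35 / 1779.7
   = 0.0001966623588 s
   = 196.6624 us

196.6624 us


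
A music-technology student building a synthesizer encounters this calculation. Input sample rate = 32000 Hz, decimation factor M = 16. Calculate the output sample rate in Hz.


Decimation reduces the sample rate:
fs_out = fs_in / M
       = 32000 / 16
       = 2000.0 Hz

2000.0 Hz


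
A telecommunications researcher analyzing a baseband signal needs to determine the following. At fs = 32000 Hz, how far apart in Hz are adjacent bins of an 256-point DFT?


DFT frequency resolution:
df = fs / N
   = 32000 / 256
   = 125.0 Hz

125.0 Hz


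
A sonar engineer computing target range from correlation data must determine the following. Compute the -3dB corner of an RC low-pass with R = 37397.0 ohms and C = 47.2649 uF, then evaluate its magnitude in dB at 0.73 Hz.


Step 1 — cutoff frequency:
fc = 1 / (2*pi*R*C)
C = 47.2649 uF = 4.72649e-05 F
fc = 1 / (2*pi*37397.0*4.72649e-05)
   = 0.0900419 Hz

Step 2 — magnitude at f = 0.73 Hz:
|H(f)| = 1 / sqrt(1 + (f/fc)^2)
f/fc = 0.73 / 0.0900419 = 8.107337
|H| = 1 / sqrt(1 + 65.728913) = 0.1224174
|H|_dB = 20*log10(0.1224174) = -18.24 dB

fc = 0.0900419 Hz; |H(0.73 Hz)| = -18.24 dB


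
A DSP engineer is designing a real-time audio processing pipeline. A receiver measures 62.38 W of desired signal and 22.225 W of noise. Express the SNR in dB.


SNR in decibels:
SNR = 10 * log10(Ps / Pn)
    = 10 * log10(62.38 / 22.225)
    = 10 * log10(2.8067)
    = 10 * 0.4482
    = 4.48 dB

4.48 dB


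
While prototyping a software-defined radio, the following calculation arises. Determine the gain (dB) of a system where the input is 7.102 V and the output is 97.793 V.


Voltage gain in dB:
G = 20 * log10(Vout / Vin)
  = 20 * log10(97.793 / 7.102)
  = 20 * log10(13.769783)
  = 20 * 1.138927
  = 22.78 dB

22.78 dB


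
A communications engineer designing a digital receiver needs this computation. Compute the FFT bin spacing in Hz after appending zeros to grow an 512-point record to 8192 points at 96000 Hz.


Frequency resolution after zero-padding:
N_padded = 512 * 16 = 8192
df = fs / N_padded
   = 96000 / 8192
   = 11.7188 Hz

11.7188 Hz


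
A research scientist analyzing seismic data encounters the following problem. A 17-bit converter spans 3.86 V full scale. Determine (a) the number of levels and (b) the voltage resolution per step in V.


Step 1 — number of quantization levels:
L = 2^N = 2^17 = 131072

Step 2 — LSB step size:
delta = Vfs / L
      = 3.86 / 131072
      = 2.945e-05 V

Levels = 131072; step size = 2.945e-05 V


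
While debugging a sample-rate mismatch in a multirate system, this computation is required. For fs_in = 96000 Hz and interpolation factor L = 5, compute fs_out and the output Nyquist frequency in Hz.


Step 1 — output sample rate after interpolation by L:
fs_out = L * fs_in = 5 * 96000 = 480000 Hz

Step 2 — Nyquist frequency of the output stream:
f_Nyq = fs_out / 2 = 480000 / 2 = 240000.0 Hz

fs_out = 480000 Hz; f_Nyquist = 240000.0 Hz


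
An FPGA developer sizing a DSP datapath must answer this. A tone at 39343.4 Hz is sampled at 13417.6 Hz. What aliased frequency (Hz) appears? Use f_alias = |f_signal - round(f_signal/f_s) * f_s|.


Compute the nearest integer multiple of fs to the signal:
n = round(39343.4 / 13417.6) = 3
f_alias = |39343.4 - 3 * 13417.6|
        = |39343.4 - 40252.8|
        = 909.4 Hz

909.4


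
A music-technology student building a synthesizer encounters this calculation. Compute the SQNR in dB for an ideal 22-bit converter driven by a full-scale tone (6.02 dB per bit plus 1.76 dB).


Theoretical SNR for a full-scale sinusoid:
SNR = 6.02 * N + 1.76
    = 6.02 * 22 + 1.76
    = 132.44 + 1.76
    = 134.2 dB

134.2 dB


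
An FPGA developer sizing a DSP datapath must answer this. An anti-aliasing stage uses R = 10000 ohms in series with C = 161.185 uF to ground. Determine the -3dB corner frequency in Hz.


Cutoff frequency of a first-order RC filter:
fc = 1 / (2 * pi * R * C)
C = 161.185 uF = 0.000161185 F
fc = 1 / (2 * pi * 10000 * 0.000161185)
   = 1 / 10.127552237377
   = 0.098741 Hz

0.098741 Hz


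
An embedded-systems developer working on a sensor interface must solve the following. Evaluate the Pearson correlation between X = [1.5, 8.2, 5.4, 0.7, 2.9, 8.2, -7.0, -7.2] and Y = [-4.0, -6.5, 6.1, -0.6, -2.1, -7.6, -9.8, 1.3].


Pearson correlation coefficient (population):
r = cov(X,Y) / (std(X) * std(Y))
Mean X = 1.5875, Mean Y = -2.9
Cov(X,Y) = 0.11
Std(X) = 5.650982, Std(Y) = 4.853349
r = 0.004

0.004


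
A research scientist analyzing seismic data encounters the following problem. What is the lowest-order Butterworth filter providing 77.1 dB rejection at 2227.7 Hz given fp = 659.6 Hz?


Butterworth filter order formula:
n = log10(10^(A/10) - 1) / (2 * log10(f_stop/f_pass))
10^(77.1/10) - 1 = 51286137.3991
f_stop/f_pass = 2227.7 / 659.6 = 3.3773
n = 7.2932 -> ceil = 8

8


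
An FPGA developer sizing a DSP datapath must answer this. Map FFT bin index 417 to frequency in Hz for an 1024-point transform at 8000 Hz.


Frequency of DFT bin k:
f_k = k * fs / N
    = 417 * 8000 / 1024
    = 3336000 / 1024
    = 3257.812 Hz

3257.812 Hz


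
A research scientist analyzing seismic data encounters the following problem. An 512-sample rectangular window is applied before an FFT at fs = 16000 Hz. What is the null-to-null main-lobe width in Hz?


Main lobe width for a rectangular window:
Width = 2 * fs / N
      = 2 * 16000 / 512
      = 32000 / 512
      = 62.5 Hz

62.5 Hz


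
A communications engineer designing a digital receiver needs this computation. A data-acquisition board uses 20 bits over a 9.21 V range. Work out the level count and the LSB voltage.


Step 1 — number of quantization levels:
L = 2^N = 2^20 = 1048576

Step 2 — LSB step size:
delta = Vfs / L
      = 9.21 / 1048576
      = 8.78e-06 V

Levels = 1048576; step size = 8.78e-06 V


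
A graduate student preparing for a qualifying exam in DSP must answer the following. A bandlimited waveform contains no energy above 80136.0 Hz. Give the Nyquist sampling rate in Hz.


The Nyquist rate is twice the maximum frequency component.
fs_min = 2 * fmax
      = 2 * 80136.0
      = 160272.0 Hz

160272.0


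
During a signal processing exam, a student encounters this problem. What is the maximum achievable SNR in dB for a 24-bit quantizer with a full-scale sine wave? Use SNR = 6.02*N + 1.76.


Theoretical SNR for a full-scale sinusoid:
SNR = 6.02 * N + 1.76
    = 6.02 * 24 + 1.76
    = 144.48 + 1.76
    = 146.24 dB

146.24 dB


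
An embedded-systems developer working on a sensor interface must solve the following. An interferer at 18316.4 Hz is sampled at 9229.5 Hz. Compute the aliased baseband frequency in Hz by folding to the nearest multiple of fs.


Compute the nearest integer multiple of fs to the signal:
n = round(18316.4 / 9229.5) = 2
f_alias = |18316.4 - 2 * 9229.5|
        = |18316.4 - 18459.0|
        = 142.6 Hz

142.6


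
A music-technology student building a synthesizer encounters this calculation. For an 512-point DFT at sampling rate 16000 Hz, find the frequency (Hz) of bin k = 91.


Frequency of DFT bin k:
f_k = k * fs / N
    = 91 * 16000 / 512
    = 1456000 / 512
    = 2843.75 Hz

2843.75 Hz


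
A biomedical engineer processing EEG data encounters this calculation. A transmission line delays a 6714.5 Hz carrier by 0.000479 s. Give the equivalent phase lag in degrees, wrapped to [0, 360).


Phase shift from frequency and time delay:
phi = 360 * f * t_delay
    = 360 * 6714.5 * 0.000479
    = 1157.85 degrees
    mod 360 = 77.85 degrees

77.85 degrees


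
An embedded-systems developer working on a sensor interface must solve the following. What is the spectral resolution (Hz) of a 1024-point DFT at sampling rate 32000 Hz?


DFT frequency resolution:
df = fs / N
   = 32000 / 1024
   = 31.25 Hz

31.25 Hz


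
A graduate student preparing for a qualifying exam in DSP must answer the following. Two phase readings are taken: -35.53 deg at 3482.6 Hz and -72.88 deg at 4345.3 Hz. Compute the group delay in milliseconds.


Group delay from phase difference:
tau = -d(phi)/d(omega)
d(phi) = -37.35 deg = -0.65188 rad
d(omega) = 2*pi*(4345.3 - 3482.6) = 5420.504 rad/s
tau = -(-0.65188) / 5420.504
    = 0.1203 ms

0.1203 ms


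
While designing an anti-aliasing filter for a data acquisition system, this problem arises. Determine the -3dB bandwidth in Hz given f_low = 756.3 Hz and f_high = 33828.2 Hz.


Bandwidth is the difference of -3dB frequencies:
BW = f_high - f_low
   = 33828.2 - 756.3
   = 33071.9 Hz

33071.9 Hz


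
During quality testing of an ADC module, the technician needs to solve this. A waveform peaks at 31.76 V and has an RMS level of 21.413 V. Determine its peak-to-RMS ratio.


Crest factor is the ratio of peak to RMS:
CF = V_peak / V_rms
   = 31.76 / 21.413
   = 1.4832

1.4832


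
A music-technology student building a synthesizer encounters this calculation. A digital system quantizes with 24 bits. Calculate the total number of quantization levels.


Number of quantization levels = 2^N
= 2^24
= 16777216

16777216


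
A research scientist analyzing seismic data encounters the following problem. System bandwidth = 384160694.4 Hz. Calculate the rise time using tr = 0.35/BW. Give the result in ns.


Rise time from bandwidth relationship:
tr = 0.35 / BW
   = 0.35 / 384160694.4
   = 9.110770704e-10 s
   = 0.9111 ns

0.9111 ns


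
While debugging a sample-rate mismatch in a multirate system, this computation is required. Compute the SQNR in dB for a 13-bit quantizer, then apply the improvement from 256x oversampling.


Step 1 — baseline SQNR at Nyquist:
SQNR_base = 6.02*N + 1.76
          = 6.02*13 + 1.76
          = 80.02 dB

Step 2 — oversampling processing gain:
G = 10*log10(OSR) = 10*log10(256) = 24.08 dB

Step 3 — total:
SQNR_total = 80.02 + 24.08 = 104.1 dB

Base SQNR = 80.02 dB; oversampled SQNR = 104.1 dB


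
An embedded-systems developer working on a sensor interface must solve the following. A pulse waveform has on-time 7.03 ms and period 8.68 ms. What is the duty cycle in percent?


Duty cycle as a percentage:
DC = (t_on / T) * 100
   = (7.03 / 8.68) * 100
   = 0.809908 * 100
   = 80.99 %

80.99 %


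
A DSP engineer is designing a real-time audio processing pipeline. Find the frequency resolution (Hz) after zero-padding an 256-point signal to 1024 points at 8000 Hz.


Frequency resolution after zero-padding:
N_padded = 256 * 4 = 1024
df = fs / N_padded
   = 8000 / 1024
   = 7.8125 Hz

7.8125 Hz


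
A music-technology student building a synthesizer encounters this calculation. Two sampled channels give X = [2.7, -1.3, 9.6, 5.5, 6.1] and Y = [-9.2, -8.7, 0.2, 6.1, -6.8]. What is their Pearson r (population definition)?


Pearson correlation coefficient (population):
r = cov(X,Y) / (std(X) * std(Y))
Mean X = 4.52, Mean Y = -3.68
Cov(X,Y) = 12.7256
Std(X) = 3.64549, Std(Y) = 5.934779
r = 0.5882

0.5882


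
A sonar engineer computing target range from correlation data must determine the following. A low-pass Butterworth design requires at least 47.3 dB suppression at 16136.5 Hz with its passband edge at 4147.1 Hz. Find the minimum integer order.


Butterworth filter order formula:
n = log10(10^(A/10) - 1) / (2 * log10(f_stop/f_pass))
10^(47.3/10) - 1 = 53702.1796
f_stop/f_pass = 16136.5 / 4147.1 = 3.891
n = 4.008 -> ceil = 5

5


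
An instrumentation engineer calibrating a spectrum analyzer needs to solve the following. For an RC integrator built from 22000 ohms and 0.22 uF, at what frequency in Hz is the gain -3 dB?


Cutoff frequency of a first-order RC filter:
fc = 1 / (2 * pi * R * C)
C = 0.22 uF = 2.2e-07 F
fc = 1 / (2 * pi * 22000 * 2.2e-07)
   = 1 / 0.030410616886749
   = 32.883253 Hz

32.883253 Hz


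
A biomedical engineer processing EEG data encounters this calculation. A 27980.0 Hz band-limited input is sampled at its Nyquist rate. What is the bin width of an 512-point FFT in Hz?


Step 1 — Nyquist sampling rate:
fs = 2 * fmax = 2 * 27980.0 = 55960.0 Hz

Step 2 — DFT bin spacing:
df = fs / N = 55960.0 / 512 = 109.2969 Hz

109.2969 Hz


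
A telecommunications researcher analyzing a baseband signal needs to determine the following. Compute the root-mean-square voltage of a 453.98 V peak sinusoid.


RMS voltage for a sinusoidal waveform:
V_rms = V_peak / sqrt(2)
      = 453.98 / 1.414214
      = 321.012 V

321.012 V


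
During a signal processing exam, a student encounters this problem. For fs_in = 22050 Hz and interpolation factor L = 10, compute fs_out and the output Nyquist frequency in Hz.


Step 1 — output sample rate after interpolation by L:
fs_out = L * fs_in = 10 * 22050 = 220500 Hz

Step 2 — Nyquist frequency of the output stream:
f_Nyq = fs_out / 2 = 220500 / 2 = 110250.0 Hz

fs_out = 220500 Hz; f_Nyquist = 110250.0 Hz


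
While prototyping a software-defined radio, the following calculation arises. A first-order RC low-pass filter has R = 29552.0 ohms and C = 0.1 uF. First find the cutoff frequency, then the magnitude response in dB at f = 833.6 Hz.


Step 1 — cutoff frequency:
fc = 1 / (2*pi*R*C)
C = 0.1 uF = 1e-07 F
fc = 1 / (2*pi*29552.0*1e-07)
   = 53.8559 Hz

Step 2 — magnitude at f = 833.6 Hz:
|H(f)| = 1 / sqrt(1 + (f/fc)^2)
f/fc = 833.6 / 53.8559 = 15.478341
|H| = 1 / sqrt(1 + 239.57904) = 0.064472
|H|_dB = 20*log10(0.064472) = -23.81 dB

fc = 53.8559 Hz; |H(833.6 Hz)| = -23.81 dB


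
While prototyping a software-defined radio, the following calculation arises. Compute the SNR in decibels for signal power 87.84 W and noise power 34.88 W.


SNR in decibels:
SNR = 10 * log10(Ps / Pn)
    = 10 * log10(87.84 / 34.88)
    = 10 * log10(2.5183)
    = 10 * 0.4011
    = 4.01 dB

4.01 dB


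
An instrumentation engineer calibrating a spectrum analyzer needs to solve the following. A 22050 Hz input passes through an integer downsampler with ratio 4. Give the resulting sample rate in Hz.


Decimation reduces the sample rate:
fs_out = fs_in / M
       = 22050 / 4
       = 5512.5 Hz

5512.5 Hz


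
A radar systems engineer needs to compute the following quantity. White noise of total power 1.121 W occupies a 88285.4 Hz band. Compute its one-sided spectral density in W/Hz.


Power spectral density:
PSD = P / BW
    = 1.121 / 88285.4
    = 1.27e-05 W/Hz

1.27e-05 W/Hz


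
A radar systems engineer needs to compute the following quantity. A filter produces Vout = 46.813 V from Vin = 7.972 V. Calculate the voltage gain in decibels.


Voltage gain in dB:
G = 20 * log10(Vout / Vin)
  = 20 * log10(46.813 / 7.972)
  = 20 * log10(5.872178)
  = 20 * 0.768799
  = 15.38 dB

15.38 dB


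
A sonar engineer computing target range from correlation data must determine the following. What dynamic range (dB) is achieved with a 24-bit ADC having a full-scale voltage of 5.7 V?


Dynamic range from full-scale to LSB:
V_min = V_max / 2^bits = 5.7 / 2^24
DR = 20 * log10(V_max / V_min)
   = 20 * log10(2^24)
   = 20 * 24 * log10(2)
   = 144.49 dB

144.49 dB


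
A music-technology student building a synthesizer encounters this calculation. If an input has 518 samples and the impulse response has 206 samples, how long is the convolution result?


Linear convolution output length:
L = N + M - 1
  = 518 + 206 - 1
  = 723 samples

723


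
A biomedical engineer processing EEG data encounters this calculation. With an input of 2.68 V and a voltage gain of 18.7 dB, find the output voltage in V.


Output voltage from dB gain:
V_out = V_in * 10^(gain_dB / 20)
      = 2.68 * 10^(18.7 / 20)
      = 2.68 * 8.609938
      = 23.0746 V

23.0746 V


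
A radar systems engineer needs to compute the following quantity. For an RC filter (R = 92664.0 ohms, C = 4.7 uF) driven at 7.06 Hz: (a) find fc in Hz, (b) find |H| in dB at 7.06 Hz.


Step 1 — cutoff frequency:
fc = 1 / (2*pi*R*C)
C = 4.7 uF = 4.7e-06 F
fc = 1 / (2*pi*92664.0*4.7e-06)
   = 0.365436 Hz

Step 2 — magnitude at f = 7.06 Hz:
|H(f)| = 1 / sqrt(1 + (f/fc)^2)
f/fc = 7.06 / 0.365436 = 19.319388
|H| = 1 / sqrt(1 + 373.238753) = 0.0516923
|H|_dB = 20*log10(0.0516923) = -25.73 dB

fc = 0.365436 Hz; |H(7.06 Hz)| = -25.73 dB


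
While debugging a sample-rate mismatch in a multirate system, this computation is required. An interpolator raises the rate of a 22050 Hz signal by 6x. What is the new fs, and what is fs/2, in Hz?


Step 1 — output sample rate after interpolation by L:
fs_out = L * fs_in = 6 * 22050 = 132300 Hz

Step 2 — Nyquist frequency of the output stream:
f_Nyq = fs_out / 2 = 132300 / 2 = 66150.0 Hz

fs_out = 132300 Hz; f_Nyquist = 66150.0 Hz


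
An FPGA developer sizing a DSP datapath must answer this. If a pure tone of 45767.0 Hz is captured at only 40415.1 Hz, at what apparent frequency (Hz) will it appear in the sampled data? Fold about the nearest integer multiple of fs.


Compute the nearest integer multiple of fs to the signal:
n = round(45767.0 / 40415.1) = 1
f_alias = |45767.0 - 1 * 40415.1|
        = |45767.0 - 40415.1|
        = 5351.9 Hz

5351.9


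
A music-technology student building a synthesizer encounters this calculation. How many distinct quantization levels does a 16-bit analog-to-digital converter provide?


Number of quantization levels = 2^N
= 2^16
= 65536

65536


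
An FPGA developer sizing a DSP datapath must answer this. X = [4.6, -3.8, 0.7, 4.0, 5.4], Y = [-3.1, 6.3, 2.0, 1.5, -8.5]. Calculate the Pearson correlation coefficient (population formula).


Pearson correlation coefficient (population):
r = cov(X,Y) / (std(X) * std(Y))
Mean X = 2.18, Mean Y = -0.36
Cov(X,Y) = -14.5552
Std(X) = 3.390811, Std(Y) = 5.042856
r = -0.8512

-0.8512


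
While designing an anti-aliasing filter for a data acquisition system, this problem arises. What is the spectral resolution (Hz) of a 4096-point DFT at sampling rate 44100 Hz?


DFT frequency resolution:
df = fs / N
   = 44100 / 4096
   = 10.7666 Hz

10.7666 Hz


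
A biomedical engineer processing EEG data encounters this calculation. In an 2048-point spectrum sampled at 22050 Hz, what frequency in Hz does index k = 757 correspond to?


Frequency of DFT bin k:
f_k = k * fs / N
    = 757 * 22050 / 2048
    = 16691850 / 2048
    = 8150.317 Hz

8150.317 Hz


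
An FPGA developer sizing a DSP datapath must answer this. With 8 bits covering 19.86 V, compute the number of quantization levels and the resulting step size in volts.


Step 1 — number of quantization levels:
L = 2^N = 2^8 = 256

Step 2 — LSB step size:
delta = Vfs / L
      = 19.86 / 256
      = 0.07757812 V

Levels = 256; step size = 0.07757812 V


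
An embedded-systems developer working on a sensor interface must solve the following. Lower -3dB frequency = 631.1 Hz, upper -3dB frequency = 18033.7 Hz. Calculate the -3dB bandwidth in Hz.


Bandwidth is the difference of -3dB frequencies:
BW = f_high - f_low
   = 18033.7 - 631.1
   = 17402.6 Hz

17402.6 Hz


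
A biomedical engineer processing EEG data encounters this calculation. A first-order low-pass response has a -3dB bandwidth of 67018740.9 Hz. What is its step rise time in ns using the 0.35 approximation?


Rise time from bandwidth relationship:
tr = 0.35 / BW
   = 0.35 / 67018740.9
   = 5.222419808e-09 s
   = 5.2224 ns

5.2224 ns


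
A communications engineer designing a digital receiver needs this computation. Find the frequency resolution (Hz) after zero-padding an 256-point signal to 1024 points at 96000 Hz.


Frequency resolution after zero-padding:
N_padded = 256 * 4 = 1024
df = fs / N_padded
   = 96000 / 1024
   = 93.75 Hz

93.75 Hz


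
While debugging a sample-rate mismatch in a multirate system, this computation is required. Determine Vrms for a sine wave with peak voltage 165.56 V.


RMS voltage for a sinusoidal waveform:
V_rms = V_peak / sqrt(2)
      = 165.56 / 1.414214
      = 117.069 V

117.069 V


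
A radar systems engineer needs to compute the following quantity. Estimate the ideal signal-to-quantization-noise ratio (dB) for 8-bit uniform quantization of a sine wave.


Theoretical SNR for a full-scale sinusoid:
SNR = 6.02 * N + 1.76
    = 6.02 * 8 + 1.76
    = 48.16 + 1.76
    = 49.92 dB

49.92 dB


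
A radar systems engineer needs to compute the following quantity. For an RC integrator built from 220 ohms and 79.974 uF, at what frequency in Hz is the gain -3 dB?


Cutoff frequency of a first-order RC filter:
fc = 1 / (2 * pi * R * C)
C = 79.974 uF = 7.9974e-05 F
fc = 1 / (2 * pi * 220 * 7.9974e-05)
   = 1 / 0.1105481215864
   = 9.045834 Hz

9.045834 Hz


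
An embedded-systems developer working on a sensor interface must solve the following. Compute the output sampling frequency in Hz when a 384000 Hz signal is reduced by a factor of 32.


Decimation reduces the sample rate:
fs_out = fs_in / M
       = 384000 / 32
       = 12000.0 Hz

12000.0 Hz


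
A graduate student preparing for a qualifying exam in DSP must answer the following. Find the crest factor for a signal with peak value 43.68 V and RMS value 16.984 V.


Crest factor is the ratio of peak to RMS:
CF = V_peak / V_rms
   = 43.68 / 16.984
   = 2.5718

2.5718


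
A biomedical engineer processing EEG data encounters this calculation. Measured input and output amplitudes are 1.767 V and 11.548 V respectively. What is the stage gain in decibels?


Voltage gain in dB:
G = 20 * log10(Vout / Vin)
  = 20 * log10(11.548 / 1.767)
  = 20 * log10(6.535371)
  = 20 * 0.81527
  = 16.31 dB

16.31 dB


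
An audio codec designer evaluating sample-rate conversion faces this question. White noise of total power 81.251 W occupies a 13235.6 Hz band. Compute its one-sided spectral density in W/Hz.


Power spectral density:
PSD = P / BW
    = 81.251 / 13235.6
    = 0.00613882 W/Hz

0.00613882 W/Hz


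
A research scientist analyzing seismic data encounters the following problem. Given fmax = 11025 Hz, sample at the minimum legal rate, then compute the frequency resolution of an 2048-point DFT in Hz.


Step 1 — Nyquist sampling rate:
fs = 2 * fmax = 2 * 11025 = 22050 Hz

Step 2 — DFT bin spacing:
df = fs / N = 22050 / 2048 = 10.7666 Hz

10.7666 Hz


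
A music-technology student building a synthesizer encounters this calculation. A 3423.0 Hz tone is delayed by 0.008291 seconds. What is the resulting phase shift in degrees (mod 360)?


Phase shift from frequency and time delay:
phi = 360 * f * t_delay
    = 360 * 3423.0 * 0.008291
    = 10216.83 degrees
    mod 360 = 136.83 degrees

136.83 degrees


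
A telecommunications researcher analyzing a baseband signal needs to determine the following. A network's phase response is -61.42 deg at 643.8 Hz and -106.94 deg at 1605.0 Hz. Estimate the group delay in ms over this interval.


Group delay from phase difference:
tau = -d(phi)/d(omega)
d(phi) = -45.52 deg = -0.794474 rad
d(omega) = 2*pi*(1605.0 - 643.8) = 6039.3977 rad/s
tau = -(-0.794474) / 6039.3977
    = 0.1315 ms

0.1315 ms


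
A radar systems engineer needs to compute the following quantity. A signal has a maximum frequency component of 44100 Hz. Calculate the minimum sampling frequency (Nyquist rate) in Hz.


The Nyquist rate is twice the maximum frequency component.
fs_min = 2 * fmax
      = 2 * 44100
      = 88200 Hz

88200


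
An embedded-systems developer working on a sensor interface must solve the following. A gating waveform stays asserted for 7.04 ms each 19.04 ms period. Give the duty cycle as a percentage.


Duty cycle as a percentage:
DC = (t_on / T) * 100
   = (7.04 / 19.04) * 100
   = 0.369748 * 100
   = 36.97 %

36.97 %


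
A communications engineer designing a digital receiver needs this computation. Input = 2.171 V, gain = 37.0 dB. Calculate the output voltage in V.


Output voltage from dB gain:
V_out = V_in * 10^(gain_dB / 20)
      = 2.171 * 10^(37.0 / 20)
      = 2.171 * 70.794578
      = 153.695 V

153.695 V


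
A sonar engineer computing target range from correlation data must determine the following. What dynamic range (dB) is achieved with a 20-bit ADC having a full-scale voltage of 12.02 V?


Dynamic range from full-scale to LSB:
V_min = V_max / 2^bits = 12.02 / 2^20
DR = 20 * log10(V_max / V_min)
   = 20 * log10(2^20)
   = 20 * 20 * log10(2)
   = 120.41 dB

120.41 dB


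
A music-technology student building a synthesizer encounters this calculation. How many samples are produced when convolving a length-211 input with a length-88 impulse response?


Linear convolution output length:
L = N + M - 1
  = 211 + 88 - 1
  = 298 samples

298


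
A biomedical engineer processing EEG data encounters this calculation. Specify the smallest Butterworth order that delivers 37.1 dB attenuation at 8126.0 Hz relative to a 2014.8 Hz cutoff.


Butterworth filter order formula:
n = log10(10^(A/10) - 1) / (2 * log10(f_stop/f_pass))
10^(37.1/10) - 1 = 5127.6138
f_stop/f_pass = 8126.0 / 2014.8 = 4.0332
n = 3.0628 -> ceil = 4

4


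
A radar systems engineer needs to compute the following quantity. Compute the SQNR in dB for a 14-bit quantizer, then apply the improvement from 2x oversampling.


Step 1 — baseline SQNR at Nyquist:
SQNR_base = 6.02*N + 1.76
          = 6.02*14 + 1.76
          = 86.04 dB

Step 2 — oversampling processing gain:
G = 10*log10(OSR) = 10*log10(2) = 3.01 dB

Step 3 — total:
SQNR_total = 86.04 + 3.01 = 89.05 dB

Base SQNR = 86.04 dB; oversampled SQNR = 89.05 dB


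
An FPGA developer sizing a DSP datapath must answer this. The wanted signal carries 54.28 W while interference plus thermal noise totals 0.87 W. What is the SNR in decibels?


SNR in decibels:
SNR = 10 * log10(Ps / Pn)
    = 10 * log10(54.28 / 0.87)
    = 10 * log10(62.3908)
    = 10 * 1.7951
    = 17.95 dB

17.95 dB


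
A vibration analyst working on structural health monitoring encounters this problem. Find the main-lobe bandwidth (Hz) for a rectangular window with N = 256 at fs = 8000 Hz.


Main lobe width for a rectangular window:
Width = 2 * fs / N
      = 2 * 8000 / 256
      = 16000 / 256
      = 62.5 Hz

62.5 Hz


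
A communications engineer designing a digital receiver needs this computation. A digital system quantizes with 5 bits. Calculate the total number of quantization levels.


Number of quantization levels = 2^N
= 2^5
= 32

32


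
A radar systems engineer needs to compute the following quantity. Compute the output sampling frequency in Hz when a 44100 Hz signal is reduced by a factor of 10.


Decimation reduces the sample rate:
fs_out = fs_in / M
       = 44100 / 10
       = 4410.0 Hz

4410.0 Hz


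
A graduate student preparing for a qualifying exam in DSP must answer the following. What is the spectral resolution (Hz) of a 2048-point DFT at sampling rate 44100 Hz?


DFT frequency resolution:
df = fs / N
   = 44100 / 2048
   = 21.5332 Hz

21.5332 Hz


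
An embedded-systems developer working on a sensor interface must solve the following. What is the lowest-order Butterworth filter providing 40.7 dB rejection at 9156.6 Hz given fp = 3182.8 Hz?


Butterworth filter order formula:
n = log10(10^(A/10) - 1) / (2 * log10(f_stop/f_pass))
10^(40.7/10) - 1 = 11747.9755
f_stop/f_pass = 9156.6 / 3182.8 = 2.8769
n = 4.4342 -> ceil = 5

5


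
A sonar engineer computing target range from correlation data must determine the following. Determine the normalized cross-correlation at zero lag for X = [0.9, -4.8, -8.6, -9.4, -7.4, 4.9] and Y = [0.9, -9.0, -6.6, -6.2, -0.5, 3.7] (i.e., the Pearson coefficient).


Pearson correlation coefficient (population):
r = cov(X,Y) / (std(X) * std(Y))
Mean X = -4.0667, Mean Y = -2.95
Cov(X,Y) = 18.15
Std(X) = 5.255368, Std(Y) = 4.574112
r = 0.755

0.755


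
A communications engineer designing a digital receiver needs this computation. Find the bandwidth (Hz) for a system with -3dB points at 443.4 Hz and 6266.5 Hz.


Bandwidth is the difference of -3dB frequencies:
BW = f_high - f_low
   = 6266.5 - 443.4
   = 5823.1 Hz

5823.1 Hz


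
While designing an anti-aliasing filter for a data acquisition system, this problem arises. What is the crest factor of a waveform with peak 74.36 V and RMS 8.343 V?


Crest factor is the ratio of peak to RMS:
CF = V_peak / V_rms
   = 74.36 / 8.343
   = 8.9129

8.9129


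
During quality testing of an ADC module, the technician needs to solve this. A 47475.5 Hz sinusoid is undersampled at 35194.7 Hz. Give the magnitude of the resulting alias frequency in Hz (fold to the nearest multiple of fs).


Compute the nearest integer multiple of fs to the signal:
n = round(47475.5 / 35194.7) = 1
f_alias = |47475.5 - 1 * 35194.7|
        = |47475.5 - 35194.7|
        = 12280.8 Hz

12280.8
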